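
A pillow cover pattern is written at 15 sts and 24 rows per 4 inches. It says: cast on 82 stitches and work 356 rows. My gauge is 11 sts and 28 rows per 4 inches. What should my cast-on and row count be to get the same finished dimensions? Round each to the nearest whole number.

Cast on 60 stitches; work 415 rows.

Stitches: 82 × 11/15 = 60.13 → 60.
Rows: 356 × 28/24 = 415.33 → 415.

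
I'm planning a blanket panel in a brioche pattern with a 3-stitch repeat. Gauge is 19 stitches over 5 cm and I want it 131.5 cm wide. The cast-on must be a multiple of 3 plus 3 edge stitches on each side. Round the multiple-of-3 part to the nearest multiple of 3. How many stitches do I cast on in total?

501 stitches.

19 / 5 = 3.8 sts per cm.
131.5 × 3.8 = 499.70 sts.
Less 6 edge sts → 493.70 for the repeat.
Nearest multiple of 3: 495.
Add back 6 edge sts → 501.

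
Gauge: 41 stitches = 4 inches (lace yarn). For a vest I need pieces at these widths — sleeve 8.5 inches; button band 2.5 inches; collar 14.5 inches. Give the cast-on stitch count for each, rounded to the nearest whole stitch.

sleeve 87; button band 26; collar 149.

Rate = 41/4 = 10.25 sts per in.
sleeve: 8.5 × 10.25 = 87.12 → 87.
button band: 2.5 × 10.25 = 25.62 → 26.
collar: 14.5 × 10.25 = 148.62 → 149.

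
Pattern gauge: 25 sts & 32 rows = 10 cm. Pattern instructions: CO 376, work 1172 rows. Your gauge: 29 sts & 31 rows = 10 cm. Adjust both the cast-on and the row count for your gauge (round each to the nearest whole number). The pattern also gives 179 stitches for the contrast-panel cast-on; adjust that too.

Stitches: 376 × 29/25 = 436.16 → 436.
Rows: 1172 × 31/32 = 1135.38 → 1135.
contrast-panel cast-on: 179 × 29/25 = 207.64 → 208.

Cast on 436 stitches; work 1135 rows; contrast-panel cast-on 208 stitches.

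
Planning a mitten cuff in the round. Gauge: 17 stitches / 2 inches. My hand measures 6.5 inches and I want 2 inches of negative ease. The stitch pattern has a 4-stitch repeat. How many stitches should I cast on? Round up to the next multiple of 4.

Finished = 6.5 − 2 = 4.5 inches.
17 / 2 = 8.5 sts/in.
4.5 × 8.5 = 38.25 sts.
Next multiple of 4: 40.

40 stitches.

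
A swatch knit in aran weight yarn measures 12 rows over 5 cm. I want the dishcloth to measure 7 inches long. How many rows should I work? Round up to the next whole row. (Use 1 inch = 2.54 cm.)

Knit 43 rows.

7 in = 17.78 cm.
12 rows / 5 cm = 2.4 rows per cm.
17.78 × 2.4 = 42.67 rows.
Round up → 43.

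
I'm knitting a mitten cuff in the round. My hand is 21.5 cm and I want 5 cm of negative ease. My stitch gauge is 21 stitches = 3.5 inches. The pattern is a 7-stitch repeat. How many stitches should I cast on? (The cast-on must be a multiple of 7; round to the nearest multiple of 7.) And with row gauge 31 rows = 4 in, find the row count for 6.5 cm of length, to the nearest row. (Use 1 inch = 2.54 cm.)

Finished = 21.5 − 5 = 16.5 cm.
16.5 cm × 1/2.54 = 6.50 inches.
21/3.5 = 6 sts per in; 6.50 × 6 = 38.98 sts.
Nearest multiple of 7 → 42.
6.5 cm = 2.56 inches; × 7.75 = 19.83 → 20 rows.

Cast on 42 stitches; work 20 rows.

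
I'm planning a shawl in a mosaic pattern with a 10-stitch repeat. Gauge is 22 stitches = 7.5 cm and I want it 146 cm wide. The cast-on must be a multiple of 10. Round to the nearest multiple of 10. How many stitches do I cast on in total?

430 stitches.

22 / 7.5 = 2.933 sts per cm.
146 × 2.933 = 428.27 sts.
Nearest multiple of 10: 430.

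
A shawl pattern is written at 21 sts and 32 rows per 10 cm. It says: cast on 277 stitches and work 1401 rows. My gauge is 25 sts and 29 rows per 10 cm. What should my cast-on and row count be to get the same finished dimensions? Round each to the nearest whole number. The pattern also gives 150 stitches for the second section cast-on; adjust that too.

Stitches: 277 × 25/21 = 329.76 → 330.
Rows: 1401 × 29/32 = 1269.66 → 1270.
second section cast-on: 150 × 25/21 = 178.57 → 179.

Cast on 330 stitches; work 1270 rows; second section cast-on 179 stitches.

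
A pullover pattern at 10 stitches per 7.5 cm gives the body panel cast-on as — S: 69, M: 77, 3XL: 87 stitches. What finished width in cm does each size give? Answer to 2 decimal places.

S 51.75 cm; M 57.75 cm; 3XL 65.25 cm.

10/7.5 = 1.333 sts per cm.
S: 69 / 1.333 = 51.750 → 51.75 cm.
M: 77 / 1.333 = 57.750 → 57.75 cm.
3XL: 87 / 1.333 = 65.250 → 65.25 cm.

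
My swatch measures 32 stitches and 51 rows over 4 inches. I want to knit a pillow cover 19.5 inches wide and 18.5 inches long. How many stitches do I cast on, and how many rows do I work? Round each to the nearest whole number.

Stitch gauge = 32/4 = 8 sts/in; 19.5 × 8 = 156.00 → 156 sts.
Row gauge = 51/4 = 12.75 rows/in; 18.5 × 12.75 = 235.88 → 236 rows.

Cast on 156 stitches and work 236 rows.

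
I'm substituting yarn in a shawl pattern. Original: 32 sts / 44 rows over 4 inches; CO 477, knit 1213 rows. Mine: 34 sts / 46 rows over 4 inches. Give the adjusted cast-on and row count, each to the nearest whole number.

Cast on 507 stitches; work 1268 rows.

Stitches: 477 × 34/32 = 506.81 → 507.
Rows: 1213 × 46/44 = 1268.14 → 1268.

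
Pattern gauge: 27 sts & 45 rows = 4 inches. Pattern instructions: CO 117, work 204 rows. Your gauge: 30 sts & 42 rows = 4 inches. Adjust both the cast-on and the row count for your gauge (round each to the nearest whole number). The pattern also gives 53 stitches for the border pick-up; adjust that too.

Cast on 130 stitches; work 190 rows; border pick-up 59 stitches.

Stitches: 117 × 30/27 = 130.00 → 130.
Rows: 204 × 42/45 = 190.40 → 190.
border pick-up: 53 × 30/27 = 58.89 → 59.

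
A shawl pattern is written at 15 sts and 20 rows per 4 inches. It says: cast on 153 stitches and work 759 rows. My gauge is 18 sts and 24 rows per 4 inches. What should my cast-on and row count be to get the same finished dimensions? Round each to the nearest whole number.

Stitches: 153 × 18/15 = 183.60 → 184.
Rows: 759 × 24/20 = 910.80 → 911.

Cast on 184 stitches; work 911 rows.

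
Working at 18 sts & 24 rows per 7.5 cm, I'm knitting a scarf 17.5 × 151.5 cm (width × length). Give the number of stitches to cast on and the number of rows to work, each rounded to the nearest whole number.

Stitch gauge = 18/7.5 = 2.4 sts/cm; 17.5 × 2.4 = 42.00 → 42 sts.
Row gauge = 24/7.5 = 3.2 rows/cm; 151.5 × 3.2 = 484.80 → 485 rows.

Cast on 42 stitches and work 485 rows.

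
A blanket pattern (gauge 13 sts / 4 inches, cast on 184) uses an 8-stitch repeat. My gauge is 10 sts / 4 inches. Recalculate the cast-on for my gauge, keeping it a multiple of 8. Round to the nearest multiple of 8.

Cast on 144 stitches.

184 × 10 / 13 = 141.54.
Nearest multiple of 8: 144.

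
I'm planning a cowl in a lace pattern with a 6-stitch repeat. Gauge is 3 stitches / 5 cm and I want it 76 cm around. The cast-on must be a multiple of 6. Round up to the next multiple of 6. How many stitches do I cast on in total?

3 / 5 = 0.6 sts per cm.
76 × 0.6 = 45.60 sts.
Next multiple of 6: 48.

CO 48 sts.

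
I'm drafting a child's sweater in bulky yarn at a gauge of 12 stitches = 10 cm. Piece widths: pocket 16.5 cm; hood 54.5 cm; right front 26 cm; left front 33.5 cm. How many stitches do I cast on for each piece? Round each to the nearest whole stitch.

pocket 20; hood 65; right front 31; left front 40.

Rate = 12/10 = 1.2 sts per cm.
pocket: 16.5 × 1.2 = 19.80 → 20.
hood: 54.5 × 1.2 = 65.40 → 65.
right front: 26 × 1.2 = 31.20 → 31.
left front: 33.5 × 1.2 = 40.20 → 40.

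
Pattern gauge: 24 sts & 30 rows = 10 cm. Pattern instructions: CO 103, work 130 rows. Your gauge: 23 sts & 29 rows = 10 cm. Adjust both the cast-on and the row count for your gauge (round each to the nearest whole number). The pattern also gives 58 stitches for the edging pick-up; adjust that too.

Cast on 99 stitches; work 126 rows; edging pick-up 56 stitches.

Stitches: 103 × 23/24 = 98.71 → 99.
Rows: 130 × 29/30 = 125.67 → 126.
edging pick-up: 58 × 23/24 = 55.58 → 56.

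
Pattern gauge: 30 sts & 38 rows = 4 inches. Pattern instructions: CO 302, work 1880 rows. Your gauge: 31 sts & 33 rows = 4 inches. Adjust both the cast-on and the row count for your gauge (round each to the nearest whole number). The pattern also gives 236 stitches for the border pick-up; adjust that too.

Stitches: 302 × 31/30 = 312.07 → 312.
Rows: 1880 × 33/38 = 1632.63 → 1633.
border pick-up: 236 × 31/30 = 243.87 → 244.

Cast on 312 stitches; work 1633 rows; border pick-up 244 stitches.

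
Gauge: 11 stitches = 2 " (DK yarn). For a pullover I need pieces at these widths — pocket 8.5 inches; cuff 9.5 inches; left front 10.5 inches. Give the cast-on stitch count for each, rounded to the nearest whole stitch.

pocket 47; cuff 52; left front 58.

Rate = 11/2 = 5.5 sts per in.
pocket: 8.5 × 5.5 = 46.75 → 47.
cuff: 9.5 × 5.5 = 52.25 → 52.
left front: 10.5 × 5.5 = 57.75 → 58.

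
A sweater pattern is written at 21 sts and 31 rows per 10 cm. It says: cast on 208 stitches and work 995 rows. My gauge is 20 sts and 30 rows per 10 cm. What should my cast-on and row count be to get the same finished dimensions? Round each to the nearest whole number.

Stitches: 208 × 20/21 = 198.10 → 198.
Rows: 995 × 30/31 = 962.90 → 963.

Cast on 198 stitches; work 963 rows.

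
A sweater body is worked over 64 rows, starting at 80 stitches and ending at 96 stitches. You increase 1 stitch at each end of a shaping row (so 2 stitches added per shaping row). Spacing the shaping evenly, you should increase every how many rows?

Stitches to add: |96 − 80| = 16.
Shaping rows needed: 16 / 2 = 8.
64 rows / 8 = every 8 rows.

Increase every 8th row.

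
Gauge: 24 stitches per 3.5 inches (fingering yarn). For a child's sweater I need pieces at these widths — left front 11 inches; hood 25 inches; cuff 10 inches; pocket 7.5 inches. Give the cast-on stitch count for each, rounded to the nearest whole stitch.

left front 75; hood 171; cuff 69; pocket 51.

Rate = 24/3.5 = 6.857 sts per in.
left front: 11 × 6.857 = 75.43 → 75.
hood: 25 × 6.857 = 171.43 → 171.
cuff: 10 × 6.857 = 68.57 → 69.
pocket: 7.5 × 6.857 = 51.43 → 51.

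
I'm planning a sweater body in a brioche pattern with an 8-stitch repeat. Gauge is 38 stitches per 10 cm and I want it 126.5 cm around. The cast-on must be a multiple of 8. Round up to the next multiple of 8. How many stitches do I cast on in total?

38 / 10 = 3.8 sts per cm.
126.5 × 3.8 = 480.70 sts.
Next multiple of 8: 488.

CO 488 sts.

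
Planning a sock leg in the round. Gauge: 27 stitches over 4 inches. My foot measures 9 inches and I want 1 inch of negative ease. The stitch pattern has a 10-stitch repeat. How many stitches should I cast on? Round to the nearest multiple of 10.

Finished = 9 − 1 = 8 inches.
27 / 4 = 6.75 sts/in.
8 × 6.75 = 54.00 sts.
Nearest multiple of 10: 50.

50 stitches.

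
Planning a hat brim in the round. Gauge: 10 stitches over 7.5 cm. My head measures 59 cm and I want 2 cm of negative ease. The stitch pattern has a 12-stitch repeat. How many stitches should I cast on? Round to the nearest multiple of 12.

Finished = 59 − 2 = 57 cm.
10 / 7.5 = 1.333 sts/cm.
57 × 1.333 = 76.00 sts.
Nearest multiple of 12: 72.

72 stitches.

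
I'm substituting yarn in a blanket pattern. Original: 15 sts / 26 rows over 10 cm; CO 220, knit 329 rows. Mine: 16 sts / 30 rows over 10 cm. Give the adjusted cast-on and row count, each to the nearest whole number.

Cast on 235 stitches; work 380 rows.

Stitches: 220 × 16/15 = 234.67 → 235.
Rows: 329 × 30/26 = 379.62 → 380.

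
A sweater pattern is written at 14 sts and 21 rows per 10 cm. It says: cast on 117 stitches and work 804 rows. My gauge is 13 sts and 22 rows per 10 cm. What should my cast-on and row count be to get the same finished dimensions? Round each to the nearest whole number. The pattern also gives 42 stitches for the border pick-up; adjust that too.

Stitches: 117 × 13/14 = 108.64 → 109.
Rows: 804 × 22/21 = 842.29 → 842.
border pick-up: 42 × 13/14 = 39.00 → 39.

Cast on 109 stitches; work 842 rows; border pick-up 39 stitches.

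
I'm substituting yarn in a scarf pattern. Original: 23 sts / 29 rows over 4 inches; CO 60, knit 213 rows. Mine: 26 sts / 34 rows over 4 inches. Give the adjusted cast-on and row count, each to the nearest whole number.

Cast on 68 stitches; work 250 rows.

Stitches: 60 × 26/23 = 67.83 → 68.
Rows: 213 × 34/29 = 249.72 → 250.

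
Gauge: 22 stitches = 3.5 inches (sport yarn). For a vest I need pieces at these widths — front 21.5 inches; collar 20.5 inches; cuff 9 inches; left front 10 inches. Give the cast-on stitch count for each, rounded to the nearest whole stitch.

Rate = 22/3.5 = 6.286 sts per in.
front: 21.5 × 6.286 = 135.14 → 135.
collar: 20.5 × 6.286 = 128.86 → 129.
cuff: 9 × 6.286 = 56.57 → 57.
left front: 10 × 6.286 = 62.86 → 63.

front 135; collar 129; cuff 57; left front 63.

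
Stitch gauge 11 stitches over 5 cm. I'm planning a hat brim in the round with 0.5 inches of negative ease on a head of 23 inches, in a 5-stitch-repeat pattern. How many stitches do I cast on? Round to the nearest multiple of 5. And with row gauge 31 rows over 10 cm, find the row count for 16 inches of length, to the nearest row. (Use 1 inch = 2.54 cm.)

Cast on 125 stitches; work 126 rows.

Finished = 23 − 0.5 = 22.5 inches.
22.5 inches × 2.54 = 57.15 cm.
11/5 = 2.2 sts per cm; 57.15 × 2.2 = 125.73 sts.
Nearest multiple of 5 → 125.
16 inches = 40.64 cm; × 3.1 = 125.98 → 126 rows.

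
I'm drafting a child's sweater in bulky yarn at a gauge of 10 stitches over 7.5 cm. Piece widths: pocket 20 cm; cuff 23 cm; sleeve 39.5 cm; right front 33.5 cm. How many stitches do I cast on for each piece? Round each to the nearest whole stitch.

Rate = 10/7.5 = 1.333 sts per cm.
pocket: 20 × 1.333 = 26.67 → 27.
cuff: 23 × 1.333 = 30.67 → 31.
sleeve: 39.5 × 1.333 = 52.67 → 53.
right front: 33.5 × 1.333 = 44.67 → 45.

pocket 27; cuff 31; sleeve 53; right front 45.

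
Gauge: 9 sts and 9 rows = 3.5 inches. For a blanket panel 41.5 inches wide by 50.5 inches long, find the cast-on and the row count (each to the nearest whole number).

Cast on 107 stitches and work 130 rows.

Stitch gauge = 9/3.5 = 2.571 sts/in; 41.5 × 2.571 = 106.71 → 107 sts.
Row gauge = 9/3.5 = 2.571 rows/in; 50.5 × 2.571 = 129.86 → 130 rows.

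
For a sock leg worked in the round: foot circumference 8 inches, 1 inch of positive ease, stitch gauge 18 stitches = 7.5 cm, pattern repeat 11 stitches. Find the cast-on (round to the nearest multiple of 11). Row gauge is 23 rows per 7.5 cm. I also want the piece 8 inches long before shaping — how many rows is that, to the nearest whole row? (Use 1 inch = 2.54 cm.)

Cast on 55 stitches; work 62 rows.

Finished = 8 + 1 = 9 inches.
9 inches × 2.54 = 22.86 cm.
18/7.5 = 2.4 sts per cm; 22.86 × 2.4 = 54.86 sts.
Nearest multiple of 11 → 55.
8 inches = 20.32 cm; × 3.067 = 62.31 → 62 rows.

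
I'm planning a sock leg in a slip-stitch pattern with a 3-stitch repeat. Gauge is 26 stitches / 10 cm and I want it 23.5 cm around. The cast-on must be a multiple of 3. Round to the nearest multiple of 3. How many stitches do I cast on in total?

26 / 10 = 2.6 sts per cm.
23.5 × 2.6 = 61.10 sts.
Nearest multiple of 3: 60.

Cast on 60 stitches.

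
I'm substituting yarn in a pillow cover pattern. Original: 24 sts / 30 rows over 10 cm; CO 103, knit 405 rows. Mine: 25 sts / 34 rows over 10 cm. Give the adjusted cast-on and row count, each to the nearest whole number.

Stitches: 103 × 25/24 = 107.29 → 107.
Rows: 405 × 34/30 = 459.00 → 459.

Cast on 107 stitches; work 459 rows.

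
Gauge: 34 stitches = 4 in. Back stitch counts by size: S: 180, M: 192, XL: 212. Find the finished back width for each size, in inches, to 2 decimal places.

34/4 = 8.5 sts per in.
S: 180 / 8.5 = 21.176 → 21.18 in.
M: 192 / 8.5 = 22.588 → 22.59 in.
XL: 212 / 8.5 = 24.941 → 24.94 in.

S 21.18 inches; M 22.59 inches; XL 24.94 inches.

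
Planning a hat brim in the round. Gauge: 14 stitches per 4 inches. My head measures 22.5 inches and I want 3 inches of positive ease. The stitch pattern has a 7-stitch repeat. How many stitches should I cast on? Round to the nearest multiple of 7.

91 stitches.

Finished = 22.5 + 3 = 25.5 inches.
14 / 4 = 3.5 sts/in.
25.5 × 3.5 = 89.25 sts.
Nearest multiple of 7: 91.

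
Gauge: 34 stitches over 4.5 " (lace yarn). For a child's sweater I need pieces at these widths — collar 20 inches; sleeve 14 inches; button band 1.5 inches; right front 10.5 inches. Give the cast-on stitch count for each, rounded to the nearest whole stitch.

collar 151; sleeve 106; button band 11; right front 79.

Rate = 34/4.5 = 7.556 sts per in.
collar: 20 × 7.556 = 151.11 → 151.
sleeve: 14 × 7.556 = 105.78 → 106.
button band: 1.5 × 7.556 = 11.33 → 11.
right front: 10.5 × 7.556 = 79.33 → 79.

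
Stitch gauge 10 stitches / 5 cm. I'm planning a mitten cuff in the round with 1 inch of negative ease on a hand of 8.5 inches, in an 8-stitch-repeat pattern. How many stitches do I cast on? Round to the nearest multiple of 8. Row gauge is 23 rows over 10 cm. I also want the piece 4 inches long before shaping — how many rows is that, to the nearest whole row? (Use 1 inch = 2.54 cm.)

Cast on 40 stitches; work 23 rows.

Finished = 8.5 − 1 = 7.5 inches.
7.5 inches × 2.54 = 19.05 cm.
10/5 = 2 sts per cm; 19.05 × 2 = 38.10 sts.
Nearest multiple of 8 → 40.
4 inches = 10.16 cm; × 2.3 = 23.37 → 23 rows.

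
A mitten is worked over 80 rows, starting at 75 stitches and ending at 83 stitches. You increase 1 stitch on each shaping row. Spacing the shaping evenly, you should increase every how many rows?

Stitches to add: |83 − 75| = 8.
Shaping rows needed: 8 / 1 = 8.
80 rows / 8 = every 10 rows.

Increase every 10th row.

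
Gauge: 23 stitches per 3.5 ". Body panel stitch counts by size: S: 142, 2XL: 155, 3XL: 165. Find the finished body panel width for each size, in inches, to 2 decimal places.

23/3.5 = 6.571 sts per in.
S: 142 / 6.571 = 21.609 → 21.61 in.
2XL: 155 / 6.571 = 23.587 → 23.59 in.
3XL: 165 / 6.571 = 25.109 → 25.11 in.

S 21.61 inches; 2XL 23.59 inches; 3XL 25.11 inches.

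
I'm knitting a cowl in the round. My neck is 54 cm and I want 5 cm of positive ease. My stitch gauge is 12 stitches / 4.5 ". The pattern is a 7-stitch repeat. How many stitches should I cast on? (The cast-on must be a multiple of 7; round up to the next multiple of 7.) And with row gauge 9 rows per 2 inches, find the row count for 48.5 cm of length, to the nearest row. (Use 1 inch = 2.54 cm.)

Finished = 54 + 5 = 59 cm.
59 cm × 1/2.54 = 23.23 inches.
12/4.5 = 2.667 sts per in; 23.23 × 2.667 = 61.94 sts.
Next multiple of 7 → 63.
48.5 cm = 19.09 inches; × 4.5 = 85.93 → 86 rows.

Cast on 63 stitches; work 86 rows.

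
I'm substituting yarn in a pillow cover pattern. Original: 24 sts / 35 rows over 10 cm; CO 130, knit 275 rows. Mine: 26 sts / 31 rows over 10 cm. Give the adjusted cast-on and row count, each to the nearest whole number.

Cast on 141 stitches; work 244 rows.

Stitches: 130 × 26/24 = 140.83 → 141.
Rows: 275 × 31/35 = 243.57 → 244.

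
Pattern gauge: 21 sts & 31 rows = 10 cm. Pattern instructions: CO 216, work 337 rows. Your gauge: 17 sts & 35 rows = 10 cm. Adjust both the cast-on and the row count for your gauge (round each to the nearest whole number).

Stitches: 216 × 17/21 = 174.86 → 175.
Rows: 337 × 35/31 = 380.48 → 380.

Cast on 175 stitches; work 380 rows.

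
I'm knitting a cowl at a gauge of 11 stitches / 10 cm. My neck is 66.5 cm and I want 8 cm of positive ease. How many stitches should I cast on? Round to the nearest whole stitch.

Finished = 66.5 + 8 = 74.5 cm.
11 / 10 = 1.1 sts per cm.
74.50 × 1.1 = 81.95 sts.
→ 82 sts.

Cast on 82 stitches.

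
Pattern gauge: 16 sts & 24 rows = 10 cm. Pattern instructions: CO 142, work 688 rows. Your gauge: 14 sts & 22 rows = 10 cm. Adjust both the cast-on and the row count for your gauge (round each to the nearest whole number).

Cast on 124 stitches; work 631 rows.

Stitches: 142 × 14/16 = 124.25 → 124.
Rows: 688 × 22/24 = 630.67 → 631.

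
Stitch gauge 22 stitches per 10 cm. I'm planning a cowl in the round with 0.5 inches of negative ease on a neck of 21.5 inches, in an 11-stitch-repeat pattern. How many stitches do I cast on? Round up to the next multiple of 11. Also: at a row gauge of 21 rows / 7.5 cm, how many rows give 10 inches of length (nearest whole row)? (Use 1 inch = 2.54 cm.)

Finished = 21.5 − 0.5 = 21 inches.
21 inches × 2.54 = 53.34 cm.
22/10 = 2.2 sts per cm; 53.34 × 2.2 = 117.35 sts.
Next multiple of 11 → 121.
10 inches = 25.40 cm; × 2.8 = 71.12 → 71 rows.

Cast on 121 stitches; work 71 rows.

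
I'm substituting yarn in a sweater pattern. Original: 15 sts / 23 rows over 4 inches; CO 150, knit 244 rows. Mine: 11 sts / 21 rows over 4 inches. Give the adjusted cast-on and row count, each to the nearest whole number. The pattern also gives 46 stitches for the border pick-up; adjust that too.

Cast on 110 stitches; work 223 rows; border pick-up 34 stitches.

Stitches: 150 × 11/15 = 110.00 → 110.
Rows: 244 × 21/23 = 222.78 → 223.
border pick-up: 46 × 11/15 = 33.73 → 34.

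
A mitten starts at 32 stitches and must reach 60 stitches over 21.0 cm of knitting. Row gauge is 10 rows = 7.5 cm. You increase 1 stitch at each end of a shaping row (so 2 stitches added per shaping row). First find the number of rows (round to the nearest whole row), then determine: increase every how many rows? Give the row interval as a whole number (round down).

Increase every 2nd row.

Rows = 21.0 × 1.333 = 28.0 → 28 rows.
Stitches to add: 28 → 14 shaping rows (at 2 st each).
28 / 14 = 2.00 → every 2 rows.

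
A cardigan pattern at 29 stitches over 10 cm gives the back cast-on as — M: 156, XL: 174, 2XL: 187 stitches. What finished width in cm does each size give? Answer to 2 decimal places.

M 53.79 cm; XL 60.00 cm; 2XL 64.48 cm.

29/10 = 2.9 sts per cm.
M: 156 / 2.9 = 53.793 → 53.79 cm.
XL: 174 / 2.9 = 60.000 → 60.00 cm.
2XL: 187 / 2.9 = 64.483 → 64.48 cm.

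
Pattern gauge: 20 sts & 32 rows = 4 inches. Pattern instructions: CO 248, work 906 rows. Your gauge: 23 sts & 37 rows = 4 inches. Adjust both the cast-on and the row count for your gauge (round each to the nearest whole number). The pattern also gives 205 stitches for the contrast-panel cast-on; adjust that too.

Stitches: 248 × 23/20 = 285.20 → 285.
Rows: 906 × 37/32 = 1047.56 → 1048.
contrast-panel cast-on: 205 × 23/20 = 235.75 → 236.

Cast on 285 stitches; work 1048 rows; contrast-panel cast-on 236 stitches.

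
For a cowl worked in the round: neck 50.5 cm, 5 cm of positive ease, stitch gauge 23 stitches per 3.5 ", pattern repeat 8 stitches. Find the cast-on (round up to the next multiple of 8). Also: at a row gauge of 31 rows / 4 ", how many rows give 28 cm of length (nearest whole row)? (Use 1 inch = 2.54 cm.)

Cast on 144 stitches; work 85 rows.

Finished = 50.5 + 5 = 55.5 cm.
55.5 cm × 1/2.54 = 21.85 inches.
23/3.5 = 6.571 sts per in; 21.85 × 6.571 = 143.59 sts.
Next multiple of 8 → 144.
28 cm = 11.02 inches; × 7.75 = 85.43 → 85 rows.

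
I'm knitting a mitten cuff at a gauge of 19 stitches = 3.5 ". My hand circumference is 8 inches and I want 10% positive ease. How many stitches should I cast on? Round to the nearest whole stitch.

48 stitches.

Finished = 8 × 1.10 = 8.80 in.
19 / 3.5 = 5.429 sts per inch.
8.80 × 5.429 = 47.77 sts.
→ 48 sts.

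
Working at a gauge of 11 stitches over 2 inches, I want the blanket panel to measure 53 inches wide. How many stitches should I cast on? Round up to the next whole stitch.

11 stitches / 2 in = 5.5 stitches per inch.
53 × 5.5 = 291.50 stitches.
Round up → 292.

Cast on 292 stitches.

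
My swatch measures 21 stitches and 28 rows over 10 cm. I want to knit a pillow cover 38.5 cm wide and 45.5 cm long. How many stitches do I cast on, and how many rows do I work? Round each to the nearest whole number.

Stitch gauge = 21/10 = 2.1 sts/cm; 38.5 × 2.1 = 80.85 → 81 sts.
Row gauge = 28/10 = 2.8 rows/cm; 45.5 × 2.8 = 127.40 → 127 rows.

Cast on 81 stitches and work 127 rows.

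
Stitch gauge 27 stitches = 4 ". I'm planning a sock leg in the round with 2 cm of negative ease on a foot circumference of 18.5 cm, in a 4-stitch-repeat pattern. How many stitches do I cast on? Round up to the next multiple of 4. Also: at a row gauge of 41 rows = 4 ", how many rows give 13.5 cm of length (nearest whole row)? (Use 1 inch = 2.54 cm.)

Cast on 44 stitches; work 54 rows.

Finished = 18.5 − 2 = 16.5 cm.
16.5 cm × 1/2.54 = 6.50 inches.
27/4 = 6.75 sts per in; 6.50 × 6.75 = 43.85 sts.
Next multiple of 4 → 44.
13.5 cm = 5.31 inches; × 10.25 = 54.48 → 54 rows.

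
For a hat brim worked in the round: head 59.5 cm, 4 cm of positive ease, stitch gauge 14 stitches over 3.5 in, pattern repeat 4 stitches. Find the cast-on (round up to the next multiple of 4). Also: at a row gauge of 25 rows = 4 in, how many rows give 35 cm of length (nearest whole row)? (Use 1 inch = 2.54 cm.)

Cast on 100 stitches; work 86 rows.

Finished = 59.5 + 4 = 63.5 cm.
63.5 cm × 1/2.54 = 25.00 inches.
14/3.5 = 4 sts per in; 25.00 × 4 = 100.00 sts.
Next multiple of 4 → 100.
35 cm = 13.78 inches; × 6.25 = 86.12 → 86 rows.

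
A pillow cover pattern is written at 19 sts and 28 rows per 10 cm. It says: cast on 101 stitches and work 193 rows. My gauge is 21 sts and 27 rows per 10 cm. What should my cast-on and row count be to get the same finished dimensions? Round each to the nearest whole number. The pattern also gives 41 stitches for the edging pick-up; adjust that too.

Stitches: 101 × 21/19 = 111.63 → 112.
Rows: 193 × 27/28 = 186.11 → 186.
edging pick-up: 41 × 21/19 = 45.32 → 45.

Cast on 112 stitches; work 186 rows; edging pick-up 45 stitches.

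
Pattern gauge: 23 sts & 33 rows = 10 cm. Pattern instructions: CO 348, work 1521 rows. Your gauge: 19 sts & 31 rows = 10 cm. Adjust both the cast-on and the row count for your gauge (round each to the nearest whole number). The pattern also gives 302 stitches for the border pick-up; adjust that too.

Cast on 287 stitches; work 1429 rows; border pick-up 249 stitches.

Stitches: 348 × 19/23 = 287.48 → 287.
Rows: 1521 × 31/33 = 1428.82 → 1429.
border pick-up: 302 × 19/23 = 249.48 → 249.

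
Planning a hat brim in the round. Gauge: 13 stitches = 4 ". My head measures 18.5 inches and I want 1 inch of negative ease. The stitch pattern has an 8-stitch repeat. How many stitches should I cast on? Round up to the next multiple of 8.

Cast on 64 stitches.

Finished = 18.5 − 1 = 17.5 inches.
13 / 4 = 3.25 sts/in.
17.5 × 3.25 = 56.88 sts.
Next multiple of 8: 64.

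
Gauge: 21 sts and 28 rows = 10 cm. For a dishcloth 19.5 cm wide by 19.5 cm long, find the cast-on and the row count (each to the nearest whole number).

Cast on 41 stitches and work 55 rows.

Stitch gauge = 21/10 = 2.1 sts/cm; 19.5 × 2.1 = 40.95 → 41 sts.
Row gauge = 28/10 = 2.8 rows/cm; 19.5 × 2.8 = 54.60 → 55 rows.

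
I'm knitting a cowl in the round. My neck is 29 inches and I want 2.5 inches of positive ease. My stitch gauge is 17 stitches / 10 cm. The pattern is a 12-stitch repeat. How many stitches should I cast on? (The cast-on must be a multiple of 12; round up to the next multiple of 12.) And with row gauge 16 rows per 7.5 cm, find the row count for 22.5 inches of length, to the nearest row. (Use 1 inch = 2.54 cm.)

Cast on 144 stitches; work 122 rows.

Finished = 29 + 2.5 = 31.5 inches.
31.5 inches × 2.54 = 80.01 cm.
17/10 = 1.7 sts per cm; 80.01 × 1.7 = 136.02 sts.
Next multiple of 12 → 144.
22.5 inches = 57.15 cm; × 2.133 = 121.92 → 122 rows.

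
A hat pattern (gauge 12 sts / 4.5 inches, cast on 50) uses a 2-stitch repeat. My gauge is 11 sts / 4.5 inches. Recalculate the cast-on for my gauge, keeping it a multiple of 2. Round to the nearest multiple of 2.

Cast on 46 stitches.

50 × 11 / 12 = 45.83.
Nearest multiple of 2: 46.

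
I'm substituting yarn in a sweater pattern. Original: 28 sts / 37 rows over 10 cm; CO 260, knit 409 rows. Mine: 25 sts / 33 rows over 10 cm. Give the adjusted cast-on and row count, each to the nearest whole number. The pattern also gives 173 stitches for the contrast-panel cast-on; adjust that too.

Cast on 232 stitches; work 365 rows; contrast-panel cast-on 154 stitches.

Stitches: 260 × 25/28 = 232.14 → 232.
Rows: 409 × 33/37 = 364.78 → 365.
contrast-panel cast-on: 173 × 25/28 = 154.46 → 154.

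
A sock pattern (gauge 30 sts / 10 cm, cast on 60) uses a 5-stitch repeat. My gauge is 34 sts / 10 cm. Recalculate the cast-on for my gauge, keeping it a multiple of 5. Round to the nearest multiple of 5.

60 × 34 / 30 = 68.00.
Nearest multiple of 5: 70.

Cast on 70 stitches.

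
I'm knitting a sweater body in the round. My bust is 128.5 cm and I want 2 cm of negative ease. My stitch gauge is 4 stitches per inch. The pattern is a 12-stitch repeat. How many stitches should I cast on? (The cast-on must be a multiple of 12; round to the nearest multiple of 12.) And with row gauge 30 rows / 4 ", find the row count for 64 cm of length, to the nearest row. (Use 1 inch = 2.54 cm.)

Cast on 204 stitches; work 189 rows.

Finished = 128.5 − 2 = 126.5 cm.
126.5 cm × 1/2.54 = 49.80 inches.
4/1 = 4 sts per in; 49.80 × 4 = 199.21 sts.
Nearest multiple of 12 → 204.
64 cm = 25.20 inches; × 7.5 = 188.98 → 189 rows.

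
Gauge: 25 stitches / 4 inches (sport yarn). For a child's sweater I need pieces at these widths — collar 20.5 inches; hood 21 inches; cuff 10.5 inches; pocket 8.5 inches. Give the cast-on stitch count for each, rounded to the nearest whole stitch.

Rate = 25/4 = 6.25 sts per in.
collar: 20.5 × 6.25 = 128.12 → 128.
hood: 21 × 6.25 = 131.25 → 131.
cuff: 10.5 × 6.25 = 65.62 → 66.
pocket: 8.5 × 6.25 = 53.12 → 53.

collar 128; hood 131; cuff 66; pocket 53.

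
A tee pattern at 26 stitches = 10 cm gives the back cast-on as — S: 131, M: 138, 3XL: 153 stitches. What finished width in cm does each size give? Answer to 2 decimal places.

S 50.38 cm; M 53.08 cm; 3XL 58.85 cm.

26/10 = 2.6 sts per cm.
S: 131 / 2.6 = 50.385 → 50.38 cm.
M: 138 / 2.6 = 53.077 → 53.08 cm.
3XL: 153 / 2.6 = 58.846 → 58.85 cm.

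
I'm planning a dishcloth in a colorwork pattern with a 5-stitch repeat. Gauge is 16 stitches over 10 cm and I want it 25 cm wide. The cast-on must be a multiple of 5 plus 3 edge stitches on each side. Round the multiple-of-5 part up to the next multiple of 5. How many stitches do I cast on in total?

Cast on 41 stitches.

16 / 10 = 1.6 sts per cm.
25 × 1.6 = 40.00 sts.
Less 6 edge sts → 34.00 for the repeat.
Next multiple of 5: 35.
Add back 6 edge sts → 41.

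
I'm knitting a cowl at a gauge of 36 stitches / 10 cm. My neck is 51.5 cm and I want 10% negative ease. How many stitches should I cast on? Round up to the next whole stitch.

Finished = 51.5 × 0.90 = 46.35 cm.
36 / 10 = 3.6 sts per cm.
46.35 × 3.6 = 166.86 sts.
→ 167 sts.

167 stitches.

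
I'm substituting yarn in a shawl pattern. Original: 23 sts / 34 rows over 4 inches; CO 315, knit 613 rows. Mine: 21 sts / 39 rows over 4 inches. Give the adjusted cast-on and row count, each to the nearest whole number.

Cast on 288 stitches; work 703 rows.

Stitches: 315 × 21/23 = 287.61 → 288.
Rows: 613 × 39/34 = 703.15 → 703.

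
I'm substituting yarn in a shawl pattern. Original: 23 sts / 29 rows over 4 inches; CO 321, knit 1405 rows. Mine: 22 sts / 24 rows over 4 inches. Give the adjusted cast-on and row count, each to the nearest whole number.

Stitches: 321 × 22/23 = 307.04 → 307.
Rows: 1405 × 24/29 = 1162.76 → 1163.

Cast on 307 stitches; work 1163 rows.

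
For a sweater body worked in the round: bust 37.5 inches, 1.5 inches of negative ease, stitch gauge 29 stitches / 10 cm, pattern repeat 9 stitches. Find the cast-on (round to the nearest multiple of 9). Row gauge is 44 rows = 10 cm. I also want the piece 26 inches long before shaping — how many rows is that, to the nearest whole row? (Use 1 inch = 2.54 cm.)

Cast on 261 stitches; work 291 rows.

Finished = 37.5 − 1.5 = 36 inches.
36 inches × 2.54 = 91.44 cm.
29/10 = 2.9 sts per cm; 91.44 × 2.9 = 265.18 sts.
Nearest multiple of 9 → 261.
26 inches = 66.04 cm; × 4.4 = 290.58 → 291 rows.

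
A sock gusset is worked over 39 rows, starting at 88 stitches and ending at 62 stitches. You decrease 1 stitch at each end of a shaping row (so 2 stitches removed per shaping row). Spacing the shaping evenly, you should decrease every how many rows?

Stitches to remove: |62 − 88| = 26.
Shaping rows needed: 26 / 2 = 13.
39 rows / 13 = every 3 rows.

Decrease every 3rd row.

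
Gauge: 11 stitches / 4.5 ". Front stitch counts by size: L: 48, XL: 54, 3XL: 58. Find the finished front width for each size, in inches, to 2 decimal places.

L 19.64 inches; XL 22.09 inches; 3XL 23.73 inches.

11/4.5 = 2.444 sts per in.
L: 48 / 2.444 = 19.636 → 19.64 in.
XL: 54 / 2.444 = 22.091 → 22.09 in.
3XL: 58 / 2.444 = 23.727 → 23.73 in.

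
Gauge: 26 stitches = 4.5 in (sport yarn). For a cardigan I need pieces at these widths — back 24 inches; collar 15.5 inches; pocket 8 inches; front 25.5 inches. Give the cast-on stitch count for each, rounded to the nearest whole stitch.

Rate = 26/4.5 = 5.778 sts per in.
back: 24 × 5.778 = 138.67 → 139.
collar: 15.5 × 5.778 = 89.56 → 90.
pocket: 8 × 5.778 = 46.22 → 46.
front: 25.5 × 5.778 = 147.33 → 147.

back 139; collar 90; pocket 46; front 147.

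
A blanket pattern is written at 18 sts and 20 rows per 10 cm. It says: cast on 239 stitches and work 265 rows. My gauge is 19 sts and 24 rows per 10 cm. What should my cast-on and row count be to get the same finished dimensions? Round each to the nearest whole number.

Cast on 252 stitches; work 318 rows.

Stitches: 239 × 19/18 = 252.28 → 252.
Rows: 265 × 24/20 = 318.00 → 318.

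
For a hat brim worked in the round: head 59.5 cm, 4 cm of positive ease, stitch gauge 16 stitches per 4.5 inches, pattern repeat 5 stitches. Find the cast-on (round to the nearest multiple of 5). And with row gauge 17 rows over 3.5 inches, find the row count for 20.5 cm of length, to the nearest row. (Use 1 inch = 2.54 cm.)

Finished = 59.5 + 4 = 63.5 cm.
63.5 cm × 1/2.54 = 25.00 inches.
16/4.5 = 3.556 sts per in; 25.00 × 3.556 = 88.89 sts.
Nearest multiple of 5 → 90.
20.5 cm = 8.07 inches; × 4.857 = 39.20 → 39 rows.

Cast on 90 stitches; work 39 rows.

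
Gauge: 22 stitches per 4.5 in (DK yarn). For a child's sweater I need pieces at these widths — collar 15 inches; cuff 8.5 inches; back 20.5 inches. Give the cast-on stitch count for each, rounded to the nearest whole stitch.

Rate = 22/4.5 = 4.889 sts per in.
collar: 15 × 4.889 = 73.33 → 73.
cuff: 8.5 × 4.889 = 41.56 → 42.
back: 20.5 × 4.889 = 100.22 → 100.

collar 73; cuff 42; back 100.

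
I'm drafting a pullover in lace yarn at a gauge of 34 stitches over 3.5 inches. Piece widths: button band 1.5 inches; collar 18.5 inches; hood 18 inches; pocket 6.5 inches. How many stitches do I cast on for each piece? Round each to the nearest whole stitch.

Rate = 34/3.5 = 9.714 sts per in.
button band: 1.5 × 9.714 = 14.57 → 15.
collar: 18.5 × 9.714 = 179.71 → 180.
hood: 18 × 9.714 = 174.86 → 175.
pocket: 6.5 × 9.714 = 63.14 → 63.

button band 15; collar 180; hood 175; pocket 63.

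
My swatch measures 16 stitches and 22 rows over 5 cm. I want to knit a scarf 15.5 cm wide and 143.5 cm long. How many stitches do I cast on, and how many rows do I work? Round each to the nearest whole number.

Cast on 50 stitches and work 631 rows.

Stitch gauge = 16/5 = 3.2 sts/cm; 15.5 × 3.2 = 49.60 → 50 sts.
Row gauge = 22/5 = 4.4 rows/cm; 143.5 × 4.4 = 631.40 → 631 rows.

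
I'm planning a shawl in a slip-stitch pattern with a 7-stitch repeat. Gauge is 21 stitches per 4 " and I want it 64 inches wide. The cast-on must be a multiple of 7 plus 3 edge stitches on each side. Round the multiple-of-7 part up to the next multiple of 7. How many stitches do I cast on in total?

Cast on 342 stitches.

21 / 4 = 5.25 sts per inch.
64 × 5.25 = 336.00 sts.
Less 6 edge sts → 330.00 for the repeat.
Next multiple of 7: 336.
Add back 6 edge sts → 342.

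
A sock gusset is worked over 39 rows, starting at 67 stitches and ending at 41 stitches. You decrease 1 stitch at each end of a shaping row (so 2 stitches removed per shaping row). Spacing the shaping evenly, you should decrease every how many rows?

Decrease every 3rd row.

Stitches to remove: |41 − 67| = 26.
Shaping rows needed: 26 / 2 = 13.
39 rows / 13 = every 3 rows.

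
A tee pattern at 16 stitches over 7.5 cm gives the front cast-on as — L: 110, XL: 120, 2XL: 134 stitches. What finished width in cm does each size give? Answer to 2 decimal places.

16/7.5 = 2.133 sts per cm.
L: 110 / 2.133 = 51.562 → 51.56 cm.
XL: 120 / 2.133 = 56.250 → 56.25 cm.
2XL: 134 / 2.133 = 62.812 → 62.81 cm.

L 51.56 cm; XL 56.25 cm; 2XL 62.81 cm.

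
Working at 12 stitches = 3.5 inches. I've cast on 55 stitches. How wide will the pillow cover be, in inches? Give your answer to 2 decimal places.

16.04 inches.

12 stitches / 3.5 inch = 3.429 stitches per inch.
55 / 3.429 = 16.042 inches.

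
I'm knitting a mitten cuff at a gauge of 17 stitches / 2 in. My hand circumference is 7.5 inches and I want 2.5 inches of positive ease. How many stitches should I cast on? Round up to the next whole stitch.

Finished = 7.5 + 2.5 = 10 in.
17 / 2 = 8.5 sts per inch.
10.00 × 8.5 = 85.00 sts.

Cast on 85 stitches.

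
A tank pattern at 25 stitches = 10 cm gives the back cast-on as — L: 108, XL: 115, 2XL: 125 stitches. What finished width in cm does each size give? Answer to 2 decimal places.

25/10 = 2.5 sts per cm.
L: 108 / 2.5 = 43.200 → 43.20 cm.
XL: 115 / 2.5 = 46.000 → 46.00 cm.
2XL: 125 / 2.5 = 50.000 → 50.00 cm.

L 43.20 cm; XL 46.00 cm; 2XL 50.00 cm.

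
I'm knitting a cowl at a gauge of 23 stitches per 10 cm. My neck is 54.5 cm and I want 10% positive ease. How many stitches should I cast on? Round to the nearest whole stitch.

Cast on 138 stitches.

Finished = 54.5 × 1.10 = 59.95 cm.
23 / 10 = 2.3 sts per cm.
59.95 × 2.3 = 137.88 sts.
→ 138 sts.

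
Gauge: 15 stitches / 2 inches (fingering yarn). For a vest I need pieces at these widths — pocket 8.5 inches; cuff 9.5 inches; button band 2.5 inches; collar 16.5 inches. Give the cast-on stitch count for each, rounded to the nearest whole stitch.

pocket 64; cuff 71; button band 19; collar 124.

Rate = 15/2 = 7.5 sts per in.
pocket: 8.5 × 7.5 = 63.75 → 64.
cuff: 9.5 × 7.5 = 71.25 → 71.
button band: 2.5 × 7.5 = 18.75 → 19.
collar: 16.5 × 7.5 = 123.75 → 124.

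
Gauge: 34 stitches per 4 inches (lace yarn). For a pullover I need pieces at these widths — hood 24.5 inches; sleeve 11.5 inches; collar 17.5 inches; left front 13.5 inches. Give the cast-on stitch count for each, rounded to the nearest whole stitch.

Rate = 34/4 = 8.5 sts per in.
hood: 24.5 × 8.5 = 208.25 → 208.
sleeve: 11.5 × 8.5 = 97.75 → 98.
collar: 17.5 × 8.5 = 148.75 → 149.
left front: 13.5 × 8.5 = 114.75 → 115.

hood 208; sleeve 98; collar 149; left front 115.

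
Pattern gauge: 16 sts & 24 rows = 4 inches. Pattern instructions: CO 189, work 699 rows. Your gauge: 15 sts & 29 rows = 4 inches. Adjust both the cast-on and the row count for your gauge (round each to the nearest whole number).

Stitches: 189 × 15/16 = 177.19 → 177.
Rows: 699 × 29/24 = 844.62 → 845.

Cast on 177 stitches; work 845 rows.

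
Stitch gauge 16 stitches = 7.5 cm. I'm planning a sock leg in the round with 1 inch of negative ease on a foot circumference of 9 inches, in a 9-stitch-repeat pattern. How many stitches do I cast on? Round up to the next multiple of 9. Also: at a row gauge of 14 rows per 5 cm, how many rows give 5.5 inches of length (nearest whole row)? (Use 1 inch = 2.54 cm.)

Finished = 9 − 1 = 8 inches.
8 inches × 2.54 = 20.32 cm.
16/7.5 = 2.133 sts per cm; 20.32 × 2.133 = 43.35 sts.
Next multiple of 9 → 45.
5.5 inches = 13.97 cm; × 2.8 = 39.12 → 39 rows.

Cast on 45 stitches; work 39 rows.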